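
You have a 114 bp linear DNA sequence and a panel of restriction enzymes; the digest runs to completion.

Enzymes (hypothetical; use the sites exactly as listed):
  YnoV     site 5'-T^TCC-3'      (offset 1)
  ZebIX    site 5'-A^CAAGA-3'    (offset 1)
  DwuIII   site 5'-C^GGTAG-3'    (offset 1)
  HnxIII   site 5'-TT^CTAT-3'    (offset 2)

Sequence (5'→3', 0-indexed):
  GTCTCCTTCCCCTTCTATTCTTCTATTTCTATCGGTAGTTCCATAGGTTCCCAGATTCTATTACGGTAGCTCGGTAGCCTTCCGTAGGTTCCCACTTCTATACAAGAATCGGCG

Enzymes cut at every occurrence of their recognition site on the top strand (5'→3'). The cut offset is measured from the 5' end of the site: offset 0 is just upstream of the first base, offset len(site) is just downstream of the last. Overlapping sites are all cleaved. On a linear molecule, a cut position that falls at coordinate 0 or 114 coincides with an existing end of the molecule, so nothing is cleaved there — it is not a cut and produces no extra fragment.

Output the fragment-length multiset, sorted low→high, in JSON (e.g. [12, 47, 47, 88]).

Scan for sites:
  YnoV (TTCC, off=1): starts [6, 38, 47, 79, 88] → cuts [7, 39, 48, 80, 89]
  ZebIX (ACAAGA, off=1): starts [101] → cuts [102]
  DwuIII (CGGTAG, off=1): starts [32, 63, 71] → cuts [33, 64, 72]
  HnxIII (TTCTAT, off=2): starts [12, 20, 26, 55, 95] → cuts [14, 22, 28, 57, 97]

Pooled cuts: [7, 14, 22, 28, 33, 39, 48, 57, 64, 72, 80, 89, 97, 102]

Fragment lengths:
  [0,7): 7 bp
  [7,14): 7 bp
  [14,22): 8 bp
  [22,28): 6 bp
  [28,33): 5 bp
  [33,39): 6 bp
  [39,48): 9 bp
  [48,57): 9 bp
  [57,64): 7 bp
  [64,72): 8 bp
  [72,80): 8 bp
  [80,89): 9 bp
  [89,97): 8 bp
  [97,102): 5 bp
  [102,114): 12 bp

[5,5,6,6,7,7,7,8,8,8,8,9,9,9,12]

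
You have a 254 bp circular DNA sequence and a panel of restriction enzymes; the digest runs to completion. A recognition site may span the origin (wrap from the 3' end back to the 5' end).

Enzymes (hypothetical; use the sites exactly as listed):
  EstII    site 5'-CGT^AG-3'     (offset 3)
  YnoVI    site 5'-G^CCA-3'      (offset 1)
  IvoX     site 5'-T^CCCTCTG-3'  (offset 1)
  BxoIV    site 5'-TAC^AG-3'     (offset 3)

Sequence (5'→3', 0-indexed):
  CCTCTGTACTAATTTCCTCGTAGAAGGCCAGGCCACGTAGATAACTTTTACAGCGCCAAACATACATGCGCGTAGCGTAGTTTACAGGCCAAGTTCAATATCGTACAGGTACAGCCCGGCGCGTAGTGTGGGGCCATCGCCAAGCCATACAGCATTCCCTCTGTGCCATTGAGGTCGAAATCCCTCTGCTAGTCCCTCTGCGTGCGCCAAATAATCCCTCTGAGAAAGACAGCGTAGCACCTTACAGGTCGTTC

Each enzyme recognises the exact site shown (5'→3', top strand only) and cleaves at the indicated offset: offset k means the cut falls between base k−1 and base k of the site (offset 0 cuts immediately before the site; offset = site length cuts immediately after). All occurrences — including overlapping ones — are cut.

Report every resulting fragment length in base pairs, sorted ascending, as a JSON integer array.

Site scan:
  EstII CGTAG/3: at [18, 35, 70, 75, 121, 232] ⇒ [21, 38, 73, 78, 124, 235]
  YnoVI GCCA/1: at [26, 31, 54, 87, 132, 138, 143, 164, 205] ⇒ [27, 32, 55, 88, 133, 139, 144, 165, 206]
  IvoX TCCCTCTG/1: at [155, 180, 192, 214, 252] ⇒ [156, 181, 193, 215, 253]
  BxoIV TACAG/3: at [48, 82, 103, 109, 147, 242] ⇒ [51, 85, 106, 112, 150, 245]

All cut coordinates (distinct, sorted): [21, 27, 32, 38, 51, 55, 73, 78, 85, 88, 106, 112, 124, 133, 139, 144, 150, 156, 165, 181, 193, 206, 215, 235, 245, 253]

Fragment lengths:
  21→27: 6 bp
  27→32: 5 bp
  32→38: 6 bp
  38→51: 13 bp
  51→55: 4 bp
  55→73: 18 bp
  73→78: 5 bp
  78→85: 7 bp
  85→88: 3 bp
  88→106: 18 bp
  106→112: 6 bp
  112→124: 12 bp
  124→133: 9 bp
  133→139: 6 bp
  139→144: 5 bp
  144→150: 6 bp
  150→156: 6 bp
  156→165: 9 bp
  165→181: 16 bp
  181→193: 12 bp
  193→206: 13 bp
  206→215: 9 bp
  215→235: 20 bp
  235→245: 10 bp
  245→253: 8 bp
  253→21 (wrap): 254-253+21 = 22 bp

[3,4,5,5,5,6,6,6,6,6,6,7,8,9,9,9,10,12,12,13,13,16,18,18,20,22]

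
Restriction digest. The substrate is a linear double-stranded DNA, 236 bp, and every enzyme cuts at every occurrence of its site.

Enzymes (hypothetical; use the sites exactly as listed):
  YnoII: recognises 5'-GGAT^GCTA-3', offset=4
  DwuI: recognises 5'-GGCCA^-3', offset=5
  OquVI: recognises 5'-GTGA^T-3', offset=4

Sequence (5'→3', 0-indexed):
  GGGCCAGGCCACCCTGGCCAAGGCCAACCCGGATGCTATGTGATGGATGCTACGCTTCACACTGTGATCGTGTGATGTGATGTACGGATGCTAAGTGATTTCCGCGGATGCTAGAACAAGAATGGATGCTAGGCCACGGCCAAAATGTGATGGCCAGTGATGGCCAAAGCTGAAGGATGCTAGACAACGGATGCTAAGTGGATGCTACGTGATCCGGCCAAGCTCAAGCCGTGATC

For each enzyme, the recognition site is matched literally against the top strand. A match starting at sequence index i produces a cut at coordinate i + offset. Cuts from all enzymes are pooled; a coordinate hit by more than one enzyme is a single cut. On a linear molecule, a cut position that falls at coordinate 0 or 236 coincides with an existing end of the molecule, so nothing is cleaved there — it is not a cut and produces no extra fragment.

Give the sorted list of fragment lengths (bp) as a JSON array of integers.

[2,4,5,5,5,6,6,6,6,6,8,8,8,8,9,9,9,9,9,9,11,11,12,14,14,18,19]

Scan for sites:
  YnoII GGATGCTA/4: at [30, 44, 85, 105, 123, 174, 188, 199] ⇒ [34, 48, 89, 109, 127, 178, 192, 203]
  DwuI GGCCA/5: at [1, 6, 15, 21, 131, 137, 151, 161, 215] ⇒ [6, 11, 20, 26, 136, 142, 156, 166, 220]
  OquVI GTGAT/4: at [39, 63, 71, 76, 94, 146, 156, 208, 230] ⇒ [43, 67, 75, 80, 98, 150, 160, 212, 234]

All cut coordinates (distinct, sorted): [6, 11, 20, 26, 34, 43, 48, 67, 75, 80, 89, 98, 109, 127, 136, 142, 150, 156, 160, 166, 178, 192, 203, 212, 220, 234]

Fragment lengths:
  [0,6): 6 bp
  [6,11): 5 bp
  [11,20): 9 bp
  [20,26): 6 bp
  [26,34): 8 bp
  [34,43): 9 bp
  [43,48): 5 bp
  [48,67): 19 bp
  [67,75): 8 bp
  [75,80): 5 bp
  [80,89): 9 bp
  [89,98): 9 bp
  [98,109): 11 bp
  [109,127): 18 bp
  [127,136): 9 bp
  [136,142): 6 bp
  [142,150): 8 bp
  [150,156): 6 bp
  [156,160): 4 bp
  [160,166): 6 bp
  [166,178): 12 bp
  [178,192): 14 bp
  [192,203): 11 bp
  [203,212): 9 bp
  [212,220): 8 bp
  [220,234): 14 bp
  [234,236): 2 bp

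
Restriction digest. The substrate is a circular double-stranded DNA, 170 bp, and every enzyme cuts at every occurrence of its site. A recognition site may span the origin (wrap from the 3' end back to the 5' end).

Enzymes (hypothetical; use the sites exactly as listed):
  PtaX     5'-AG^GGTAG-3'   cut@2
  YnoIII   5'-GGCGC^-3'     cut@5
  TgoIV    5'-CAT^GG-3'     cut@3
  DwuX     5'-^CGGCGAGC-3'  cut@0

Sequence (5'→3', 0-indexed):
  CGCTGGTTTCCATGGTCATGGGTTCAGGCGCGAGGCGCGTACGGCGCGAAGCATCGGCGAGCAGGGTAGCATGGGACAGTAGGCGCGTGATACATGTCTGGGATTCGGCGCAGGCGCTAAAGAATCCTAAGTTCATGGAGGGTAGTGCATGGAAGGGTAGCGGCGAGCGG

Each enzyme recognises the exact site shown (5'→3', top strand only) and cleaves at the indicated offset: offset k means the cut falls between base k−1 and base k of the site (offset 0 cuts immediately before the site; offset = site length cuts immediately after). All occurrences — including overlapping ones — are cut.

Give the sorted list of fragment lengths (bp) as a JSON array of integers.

Site scan:
  PtaX (AGGGTAG, off=2): starts [62, 138, 153] → cuts [64, 140, 155]
  YnoIII (GGCGC, off=5): starts [26, 33, 42, 81, 106, 112, 168] → cuts [3, 31, 38, 47, 86, 111, 117]
  TgoIV (CATGG, off=3): starts [10, 16, 69, 133, 147] → cuts [13, 19, 72, 136, 150]
  DwuX (CGGCGAGC, off=0): starts [54, 160] → cuts [54, 160]

All cut coordinates (distinct, sorted): [3, 13, 19, 31, 38, 47, 54, 64, 72, 86, 111, 117, 136, 140, 150, 155, 160]

Fragment lengths:
  3→13: 10 bp
  13→19: 6 bp
  19→31: 12 bp
  31→38: 7 bp
  38→47: 9 bp
  47→54: 7 bp
  54→64: 10 bp
  64→72: 8 bp
  72→86: 14 bp
  86→111: 25 bp
  111→117: 6 bp
  117→136: 19 bp
  136→140: 4 bp
  140→150: 10 bp
  150→155: 5 bp
  155→160: 5 bp
  160→3 (wrap): 170-160+3 = 13 bp

[4,5,5,6,6,7,7,8,9,10,10,10,12,13,14,19,25]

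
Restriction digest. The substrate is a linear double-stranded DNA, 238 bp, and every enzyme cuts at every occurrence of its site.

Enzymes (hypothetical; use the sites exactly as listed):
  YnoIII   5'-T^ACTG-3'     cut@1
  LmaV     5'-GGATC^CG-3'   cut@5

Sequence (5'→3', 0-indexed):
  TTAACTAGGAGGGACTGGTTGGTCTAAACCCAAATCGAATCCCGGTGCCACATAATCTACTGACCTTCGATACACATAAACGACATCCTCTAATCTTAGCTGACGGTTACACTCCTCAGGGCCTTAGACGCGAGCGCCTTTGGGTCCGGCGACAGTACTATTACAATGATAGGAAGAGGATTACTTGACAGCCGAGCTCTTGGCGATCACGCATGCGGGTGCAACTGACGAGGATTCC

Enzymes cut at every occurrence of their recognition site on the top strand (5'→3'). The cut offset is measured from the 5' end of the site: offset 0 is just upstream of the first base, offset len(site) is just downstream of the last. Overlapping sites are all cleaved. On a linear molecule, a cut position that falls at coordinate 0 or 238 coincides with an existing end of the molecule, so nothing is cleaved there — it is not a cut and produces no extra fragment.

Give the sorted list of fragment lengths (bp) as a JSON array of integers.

[58,180]

Scan for sites:
  YnoIII TACTG/1: at [57] ⇒ [58]
  LmaV (GGATCCG, off=5): no sites

All cut coordinates (distinct, sorted): [58]

Fragments:
  [0,58): 58 bp
  [58,238): 180 bp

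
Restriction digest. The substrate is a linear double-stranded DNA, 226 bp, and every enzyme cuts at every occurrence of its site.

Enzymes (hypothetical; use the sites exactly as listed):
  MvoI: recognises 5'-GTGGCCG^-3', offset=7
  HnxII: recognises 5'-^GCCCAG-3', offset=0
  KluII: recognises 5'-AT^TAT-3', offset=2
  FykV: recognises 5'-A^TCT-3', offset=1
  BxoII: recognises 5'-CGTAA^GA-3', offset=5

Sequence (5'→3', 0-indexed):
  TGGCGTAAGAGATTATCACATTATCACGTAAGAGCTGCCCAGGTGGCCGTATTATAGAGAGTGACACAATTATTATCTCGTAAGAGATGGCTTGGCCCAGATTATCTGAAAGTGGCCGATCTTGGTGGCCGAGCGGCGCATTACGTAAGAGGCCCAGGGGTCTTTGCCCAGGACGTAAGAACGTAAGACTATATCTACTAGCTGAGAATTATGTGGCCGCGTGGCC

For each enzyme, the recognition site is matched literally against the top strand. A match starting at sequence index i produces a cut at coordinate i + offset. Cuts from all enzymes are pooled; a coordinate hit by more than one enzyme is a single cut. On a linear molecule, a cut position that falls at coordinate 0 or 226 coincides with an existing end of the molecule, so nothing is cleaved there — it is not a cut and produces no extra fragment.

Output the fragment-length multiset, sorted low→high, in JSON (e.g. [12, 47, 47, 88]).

Scan for sites:
  MvoI (GTGGCCG, off=7): starts [42, 111, 124, 212] → cuts [49, 118, 131, 219]
  HnxII (GCCCAG, off=0): starts [36, 94, 151, 165] → cuts [36, 94, 151, 165]
  KluII (ATTAT, off=2): starts [11, 19, 50, 68, 71, 100, 207] → cuts [13, 21, 52, 70, 73, 102, 209]
  FykV (ATCT, off=1): starts [74, 103, 118, 192] → cuts [75, 104, 119, 193]
  BxoII (CGTAAGA, off=5): starts [3, 26, 78, 143, 173, 181] → cuts [8, 31, 83, 148, 178, 186]

Pooled cuts: [8, 13, 21, 31, 36, 49, 52, 70, 73, 75, 83, 94, 102, 104, 118, 119, 131, 148, 151, 165, 178, 186, 193, 209, 219]

Fragments:
  [0,8): 8 bp
  [8,13): 5 bp
  [13,21): 8 bp
  [21,31): 10 bp
  [31,36): 5 bp
  [36,49): 13 bp
  [49,52): 3 bp
  [52,70): 18 bp
  [70,73): 3 bp
  [73,75): 2 bp
  [75,83): 8 bp
  [83,94): 11 bp
  [94,102): 8 bp
  [102,104): 2 bp
  [104,118): 14 bp
  [118,119): 1 bp
  [119,131): 12 bp
  [131,148): 17 bp
  [148,151): 3 bp
  [151,165): 14 bp
  [165,178): 13 bp
  [178,186): 8 bp
  [186,193): 7 bp
  [193,209): 16 bp
  [209,219): 10 bp
  [219,226): 7 bp

[1,2,2,3,3,3,5,5,7,7,8,8,8,8,8,10,10,11,12,13,13,14,14,16,17,18]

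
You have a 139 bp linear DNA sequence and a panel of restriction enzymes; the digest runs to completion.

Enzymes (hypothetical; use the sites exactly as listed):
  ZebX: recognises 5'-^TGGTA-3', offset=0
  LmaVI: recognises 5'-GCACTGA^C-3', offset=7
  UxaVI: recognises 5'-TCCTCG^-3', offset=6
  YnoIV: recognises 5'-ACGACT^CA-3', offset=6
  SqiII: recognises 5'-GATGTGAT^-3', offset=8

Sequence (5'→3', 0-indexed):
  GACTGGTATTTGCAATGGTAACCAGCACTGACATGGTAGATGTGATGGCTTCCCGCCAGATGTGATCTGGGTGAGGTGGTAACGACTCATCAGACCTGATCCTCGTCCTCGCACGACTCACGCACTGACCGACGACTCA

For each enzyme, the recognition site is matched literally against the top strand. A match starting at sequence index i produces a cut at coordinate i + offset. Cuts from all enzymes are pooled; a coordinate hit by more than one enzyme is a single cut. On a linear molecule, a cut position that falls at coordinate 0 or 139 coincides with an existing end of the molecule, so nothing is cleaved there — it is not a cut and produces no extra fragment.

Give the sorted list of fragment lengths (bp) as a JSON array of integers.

[2,2,3,6,7,9,10,10,11,12,13,16,18,20]

Site scan:
  ZebX (TGGTA, off=0): starts [3, 15, 33, 76] → cuts [3, 15, 33, 76]
  LmaVI (GCACTGAC, off=7): starts [24, 121] → cuts [31, 128]
  UxaVI (TCCTCG, off=6): starts [99, 105] → cuts [105, 111]
  YnoIV (ACGACTCA, off=6): starts [81, 112, 131] → cuts [87, 118, 137]
  SqiII (GATGTGAT, off=8): starts [38, 58] → cuts [46, 66]

Pooled cuts: [3, 15, 31, 33, 46, 66, 76, 87, 105, 111, 118, 128, 137]

Fragment lengths:
  [0,3): 3 bp
  [3,15): 12 bp
  [15,31): 16 bp
  [31,33): 2 bp
  [33,46): 13 bp
  [46,66): 20 bp
  [66,76): 10 bp
  [76,87): 11 bp
  [87,105): 18 bp
  [105,111): 6 bp
  [111,118): 7 bp
  [118,128): 10 bp
  [128,137): 9 bp
  [137,139): 2 bp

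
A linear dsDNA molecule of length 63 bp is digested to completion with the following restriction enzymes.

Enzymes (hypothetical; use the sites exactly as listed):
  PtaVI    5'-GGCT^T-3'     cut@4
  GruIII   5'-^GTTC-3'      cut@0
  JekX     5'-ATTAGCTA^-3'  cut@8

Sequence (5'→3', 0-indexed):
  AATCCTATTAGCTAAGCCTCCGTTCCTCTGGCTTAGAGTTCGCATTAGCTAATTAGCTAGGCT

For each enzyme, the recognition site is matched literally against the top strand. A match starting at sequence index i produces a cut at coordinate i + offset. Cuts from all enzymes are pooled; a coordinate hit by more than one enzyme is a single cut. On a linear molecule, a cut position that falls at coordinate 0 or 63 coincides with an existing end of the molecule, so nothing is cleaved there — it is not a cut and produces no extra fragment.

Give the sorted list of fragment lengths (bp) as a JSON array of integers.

Site scan:
  PtaVI (GGCTT, off=4): starts [29] → cuts [33]
  GruIII (GTTC, off=0): starts [21, 37] → cuts [21, 37]
  JekX (ATTAGCTA, off=8): starts [6, 43, 51] → cuts [14, 51, 59]

Pooled cuts: [14, 21, 33, 37, 51, 59]

Fragments:
  [0,14): 14 bp
  [14,21): 7 bp
  [21,33): 12 bp
  [33,37): 4 bp
  [37,51): 14 bp
  [51,59): 8 bp
  [59,63): 4 bp

[4,4,7,8,12,14,14]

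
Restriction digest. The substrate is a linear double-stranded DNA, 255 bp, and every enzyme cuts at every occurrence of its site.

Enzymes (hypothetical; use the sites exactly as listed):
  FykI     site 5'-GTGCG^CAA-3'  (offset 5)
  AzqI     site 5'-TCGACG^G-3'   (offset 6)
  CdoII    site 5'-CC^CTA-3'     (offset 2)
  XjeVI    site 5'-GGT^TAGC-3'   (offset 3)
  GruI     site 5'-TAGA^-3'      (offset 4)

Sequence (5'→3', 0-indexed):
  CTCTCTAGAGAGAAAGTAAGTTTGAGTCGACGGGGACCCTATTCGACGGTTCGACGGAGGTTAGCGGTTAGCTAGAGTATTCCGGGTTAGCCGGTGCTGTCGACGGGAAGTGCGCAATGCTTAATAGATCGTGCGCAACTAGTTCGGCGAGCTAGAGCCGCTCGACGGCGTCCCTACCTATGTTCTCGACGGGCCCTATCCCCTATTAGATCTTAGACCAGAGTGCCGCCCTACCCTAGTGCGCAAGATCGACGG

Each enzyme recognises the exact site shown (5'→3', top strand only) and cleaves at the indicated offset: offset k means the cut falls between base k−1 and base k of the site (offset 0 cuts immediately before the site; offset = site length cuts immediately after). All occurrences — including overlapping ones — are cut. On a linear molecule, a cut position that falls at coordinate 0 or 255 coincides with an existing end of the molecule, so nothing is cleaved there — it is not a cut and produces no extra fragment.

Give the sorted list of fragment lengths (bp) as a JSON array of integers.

Scan for sites:
  FykI GTGCGCAA/5: at [109, 130, 238] ⇒ [114, 135, 243]
  AzqI TCGACGG/6: at [26, 42, 50, 99, 161, 185, 248] ⇒ [32, 48, 56, 105, 167, 191, 254]
  CdoII CCCTA/2: at [36, 171, 193, 200, 228, 233] ⇒ [38, 173, 195, 202, 230, 235]
  XjeVI GGTTAGC/3: at [58, 65, 84] ⇒ [61, 68, 87]
  GruI TAGA/4: at [5, 72, 124, 152, 206, 213] ⇒ [9, 76, 128, 156, 210, 217]

All cut coordinates (distinct, sorted): [9, 32, 38, 48, 56, 61, 68, 76, 87, 105, 114, 128, 135, 156, 167, 173, 191, 195, 202, 210, 217, 230, 235, 243, 254]

Fragment lengths:
  [0,9): 9 bp
  [9,32): 23 bp
  [32,38): 6 bp
  [38,48): 10 bp
  [48,56): 8 bp
  [56,61): 5 bp
  [61,68): 7 bp
  [68,76): 8 bp
  [76,87): 11 bp
  [87,105): 18 bp
  [105,114): 9 bp
  [114,128): 14 bp
  [128,135): 7 bp
  [135,156): 21 bp
  [156,167): 11 bp
  [167,173): 6 bp
  [173,191): 18 bp
  [191,195): 4 bp
  [195,202): 7 bp
  [202,210): 8 bp
  [210,217): 7 bp
  [217,230): 13 bp
  [230,235): 5 bp
  [235,243): 8 bp
  [243,254): 11 bp
  [254,255): 1 bp

[1,4,5,5,6,6,7,7,7,7,8,8,8,8,9,9,10,11,11,11,13,14,18,18,21,23]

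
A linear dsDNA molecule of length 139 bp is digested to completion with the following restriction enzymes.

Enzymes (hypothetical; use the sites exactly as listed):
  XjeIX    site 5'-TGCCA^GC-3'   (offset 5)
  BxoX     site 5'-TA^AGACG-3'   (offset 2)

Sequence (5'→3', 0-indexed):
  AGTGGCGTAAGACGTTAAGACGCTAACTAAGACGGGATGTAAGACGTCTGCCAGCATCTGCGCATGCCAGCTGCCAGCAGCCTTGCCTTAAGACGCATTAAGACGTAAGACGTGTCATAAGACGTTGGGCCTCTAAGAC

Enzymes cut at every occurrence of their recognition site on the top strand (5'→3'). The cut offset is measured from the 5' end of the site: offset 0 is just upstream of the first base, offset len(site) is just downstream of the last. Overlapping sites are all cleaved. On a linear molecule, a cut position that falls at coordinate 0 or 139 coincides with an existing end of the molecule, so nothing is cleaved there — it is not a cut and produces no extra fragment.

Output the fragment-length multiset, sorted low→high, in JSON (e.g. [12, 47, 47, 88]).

Scan for sites:
  XjeIX TGCCAGC/5: at [48, 64, 71] ⇒ [53, 69, 76]
  BxoX TAAGACG/2: at [7, 15, 27, 39, 88, 98, 105, 117] ⇒ [9, 17, 29, 41, 90, 100, 107, 119]

All cut coordinates (distinct, sorted): [9, 17, 29, 41, 53, 69, 76, 90, 100, 107, 119]

Fragment lengths:
  [0,9): 9 bp
  [9,17): 8 bp
  [17,29): 12 bp
  [29,41): 12 bp
  [41,53): 12 bp
  [53,69): 16 bp
  [69,76): 7 bp
  [76,90): 14 bp
  [90,100): 10 bp
  [100,107): 7 bp
  [107,119): 12 bp
  [119,139): 20 bp

[7,7,8,9,10,12,12,12,12,14,16,20]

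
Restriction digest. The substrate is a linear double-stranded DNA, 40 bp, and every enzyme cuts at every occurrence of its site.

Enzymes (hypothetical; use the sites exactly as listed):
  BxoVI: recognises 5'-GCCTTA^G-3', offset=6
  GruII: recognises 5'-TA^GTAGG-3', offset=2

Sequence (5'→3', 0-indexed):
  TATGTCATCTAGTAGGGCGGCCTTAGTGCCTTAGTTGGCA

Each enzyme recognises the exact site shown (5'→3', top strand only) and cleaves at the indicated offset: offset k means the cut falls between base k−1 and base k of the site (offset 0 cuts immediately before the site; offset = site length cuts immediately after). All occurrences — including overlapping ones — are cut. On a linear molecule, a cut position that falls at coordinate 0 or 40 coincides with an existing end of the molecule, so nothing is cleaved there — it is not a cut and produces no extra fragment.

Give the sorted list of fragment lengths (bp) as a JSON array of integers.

[7,8,11,14]

Scan for sites:
  BxoVI (GCCTTAG, off=6): starts [19, 27] → cuts [25, 33]
  GruII (TAGTAGG, off=2): starts [9] → cuts [11]

All cut coordinates (distinct, sorted): [11, 25, 33]

Fragment lengths:
  [0,11): 11 bp
  [11,25): 14 bp
  [25,33): 8 bp
  [33,40): 7 bp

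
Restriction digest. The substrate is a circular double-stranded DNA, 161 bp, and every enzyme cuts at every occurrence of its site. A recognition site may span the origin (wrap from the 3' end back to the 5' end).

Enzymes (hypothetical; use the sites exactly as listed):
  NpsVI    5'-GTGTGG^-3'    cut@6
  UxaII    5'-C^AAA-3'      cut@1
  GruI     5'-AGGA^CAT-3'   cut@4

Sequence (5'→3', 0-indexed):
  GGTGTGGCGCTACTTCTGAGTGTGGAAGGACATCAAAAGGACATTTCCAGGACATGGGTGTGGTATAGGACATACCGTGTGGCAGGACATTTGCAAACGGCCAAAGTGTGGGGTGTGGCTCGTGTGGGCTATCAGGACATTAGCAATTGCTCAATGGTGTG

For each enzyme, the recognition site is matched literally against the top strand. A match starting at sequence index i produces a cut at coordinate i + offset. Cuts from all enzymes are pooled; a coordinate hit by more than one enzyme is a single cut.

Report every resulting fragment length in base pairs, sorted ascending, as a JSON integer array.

Site scan:
  NpsVI GTGTGG/6: at [1, 19, 57, 76, 105, 112, 121, 156] ⇒ [1, 7, 25, 63, 82, 111, 118, 127]
  UxaII CAAA/1: at [33, 93, 101] ⇒ [34, 94, 102]
  GruI AGGACAT/4: at [26, 37, 48, 66, 83, 133] ⇒ [30, 41, 52, 70, 87, 137]

All cut coordinates (distinct, sorted): [1, 7, 25, 30, 34, 41, 52, 63, 70, 82, 87, 94, 102, 111, 118, 127, 137]

Fragment lengths:
  1→7: 6 bp
  7→25: 18 bp
  25→30: 5 bp
  30→34: 4 bp
  34→41: 7 bp
  41→52: 11 bp
  52→63: 11 bp
  63→70: 7 bp
  70→82: 12 bp
  82→87: 5 bp
  87→94: 7 bp
  94→102: 8 bp
  102→111: 9 bp
  111→118: 7 bp
  118→127: 9 bp
  127→137: 10 bp
  137→1 (wrap): 161-137+1 = 25 bp

[4,5,5,6,7,7,7,7,8,9,9,10,11,11,12,18,25]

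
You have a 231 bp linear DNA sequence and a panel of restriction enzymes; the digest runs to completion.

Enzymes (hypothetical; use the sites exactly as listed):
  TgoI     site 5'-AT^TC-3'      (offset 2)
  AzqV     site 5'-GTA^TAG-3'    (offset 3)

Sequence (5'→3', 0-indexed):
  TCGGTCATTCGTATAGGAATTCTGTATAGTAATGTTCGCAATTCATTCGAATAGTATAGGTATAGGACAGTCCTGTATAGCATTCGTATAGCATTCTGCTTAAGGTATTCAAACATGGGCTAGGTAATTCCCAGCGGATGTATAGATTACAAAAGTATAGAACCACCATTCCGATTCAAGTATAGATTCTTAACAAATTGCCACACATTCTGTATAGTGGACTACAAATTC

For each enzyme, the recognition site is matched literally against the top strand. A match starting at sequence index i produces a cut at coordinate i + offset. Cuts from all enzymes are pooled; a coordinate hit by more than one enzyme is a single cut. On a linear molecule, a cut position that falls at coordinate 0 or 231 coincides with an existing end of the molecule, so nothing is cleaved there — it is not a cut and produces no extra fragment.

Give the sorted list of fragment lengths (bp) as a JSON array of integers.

[2,4,5,5,5,6,6,6,6,6,6,7,7,8,10,12,14,14,15,15,15,16,20,21]

Per-enzyme occurrences:
  TgoI ATTC/2: at [6, 18, 40, 44, 81, 92, 106, 126, 167, 173, 185, 206, 227] ⇒ [8, 20, 42, 46, 83, 94, 108, 128, 169, 175, 187, 208, 229]
  AzqV GTATAG/3: at [10, 23, 53, 59, 74, 85, 139, 154, 179, 211] ⇒ [13, 26, 56, 62, 77, 88, 142, 157, 182, 214]

All cut coordinates (distinct, sorted): [8, 13, 20, 26, 42, 46, 56, 62, 77, 83, 88, 94, 108, 128, 142, 157, 169, 175, 182, 187, 208, 214, 229]

Fragment lengths:
  [0,8): 8 bp
  [8,13): 5 bp
  [13,20): 7 bp
  [20,26): 6 bp
  [26,42): 16 bp
  [42,46): 4 bp
  [46,56): 10 bp
  [56,62): 6 bp
  [62,77): 15 bp
  [77,83): 6 bp
  [83,88): 5 bp
  [88,94): 6 bp
  [94,108): 14 bp
  [108,128): 20 bp
  [128,142): 14 bp
  [142,157): 15 bp
  [157,169): 12 bp
  [169,175): 6 bp
  [175,182): 7 bp
  [182,187): 5 bp
  [187,208): 21 bp
  [208,214): 6 bp
  [214,229): 15 bp
  [229,231): 2 bp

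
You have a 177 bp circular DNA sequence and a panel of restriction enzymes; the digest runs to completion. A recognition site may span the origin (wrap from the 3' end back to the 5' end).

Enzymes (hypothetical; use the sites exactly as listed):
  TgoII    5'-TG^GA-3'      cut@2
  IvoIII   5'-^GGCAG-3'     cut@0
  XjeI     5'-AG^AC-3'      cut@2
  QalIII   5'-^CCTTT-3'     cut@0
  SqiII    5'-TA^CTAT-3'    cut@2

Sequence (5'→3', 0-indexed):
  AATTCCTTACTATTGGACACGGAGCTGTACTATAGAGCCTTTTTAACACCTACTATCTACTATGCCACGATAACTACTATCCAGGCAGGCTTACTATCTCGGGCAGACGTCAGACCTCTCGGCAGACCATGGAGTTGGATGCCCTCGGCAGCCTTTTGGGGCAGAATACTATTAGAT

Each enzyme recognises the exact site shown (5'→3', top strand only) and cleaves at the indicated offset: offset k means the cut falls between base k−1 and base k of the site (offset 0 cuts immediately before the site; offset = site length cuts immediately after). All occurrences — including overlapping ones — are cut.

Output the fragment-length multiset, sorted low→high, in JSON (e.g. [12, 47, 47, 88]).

Scan for sites:
  TgoII (TGGA, off=2): starts [13, 129, 135] → cuts [15, 131, 137]
  IvoIII (GGCAG, off=0): starts [83, 101, 120, 146, 159] → cuts [83, 101, 120, 146, 159]
  XjeI (AGAC, off=2): starts [104, 111, 123] → cuts [106, 113, 125]
  QalIII (CCTTT, off=0): starts [37, 151] → cuts [37, 151]
  SqiII (TACTAT, off=2): starts [7, 27, 50, 57, 74, 91, 166] → cuts [9, 29, 52, 59, 76, 93, 168]

All cut coordinates (distinct, sorted): [9, 15, 29, 37, 52, 59, 76, 83, 93, 101, 106, 113, 120, 125, 131, 137, 146, 151, 159, 168]

Fragment lengths:
  9→15: 6 bp
  15→29: 14 bp
  29→37: 8 bp
  37→52: 15 bp
  52→59: 7 bp
  59→76: 17 bp
  76→83: 7 bp
  83→93: 10 bp
  93→101: 8 bp
  101→106: 5 bp
  106→113: 7 bp
  113→120: 7 bp
  120→125: 5 bp
  125→131: 6 bp
  131→137: 6 bp
  137→146: 9 bp
  146→151: 5 bp
  151→159: 8 bp
  159→168: 9 bp
  168→9 (wrap): 177-168+9 = 18 bp

[5,5,5,6,6,6,7,7,7,7,8,8,8,9,9,10,14,15,17,18]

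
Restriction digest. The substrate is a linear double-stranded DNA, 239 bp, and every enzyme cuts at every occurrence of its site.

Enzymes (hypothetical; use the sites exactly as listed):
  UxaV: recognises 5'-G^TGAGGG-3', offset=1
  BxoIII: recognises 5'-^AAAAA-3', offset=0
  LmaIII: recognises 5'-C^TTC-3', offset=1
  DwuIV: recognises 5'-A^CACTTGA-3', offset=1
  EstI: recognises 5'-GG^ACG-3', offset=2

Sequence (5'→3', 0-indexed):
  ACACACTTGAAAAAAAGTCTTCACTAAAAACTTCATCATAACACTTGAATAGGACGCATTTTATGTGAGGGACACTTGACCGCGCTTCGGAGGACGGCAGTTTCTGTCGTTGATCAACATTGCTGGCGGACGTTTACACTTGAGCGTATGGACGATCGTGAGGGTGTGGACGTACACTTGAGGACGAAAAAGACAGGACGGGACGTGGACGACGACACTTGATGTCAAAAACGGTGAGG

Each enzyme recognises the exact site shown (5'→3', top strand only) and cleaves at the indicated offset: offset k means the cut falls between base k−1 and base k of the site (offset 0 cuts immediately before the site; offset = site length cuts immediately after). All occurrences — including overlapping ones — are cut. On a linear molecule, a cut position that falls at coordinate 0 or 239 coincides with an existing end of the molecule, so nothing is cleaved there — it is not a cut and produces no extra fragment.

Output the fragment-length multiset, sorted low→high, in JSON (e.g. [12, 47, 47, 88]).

Site scan:
  UxaV (GTGAGGG, off=1): starts [64, 157] → cuts [65, 158]
  BxoIII (AAAAA, off=0): starts [9, 10, 11, 25, 186, 226] → cuts [9, 10, 11, 25, 186, 226]
  LmaIII (CTTC, off=1): starts [18, 30, 84] → cuts [19, 31, 85]
  DwuIV (ACACTTGA, off=1): starts [2, 40, 71, 135, 173, 214] → cuts [3, 41, 72, 136, 174, 215]
  EstI (GGACG, off=2): starts [51, 91, 127, 149, 167, 181, 195, 200, 206] → cuts [53, 93, 129, 151, 169, 183, 197, 202, 208]

All cut coordinates (distinct, sorted): [3, 9, 10, 11, 19, 25, 31, 41, 53, 65, 72, 85, 93, 129, 136, 151, 158, 169, 174, 183, 186, 197, 202, 208, 215, 226]

Fragments:
  [0,3): 3 bp
  [3,9): 6 bp
  [9,10): 1 bp
  [10,11): 1 bp
  [11,19): 8 bp
  [19,25): 6 bp
  [25,31): 6 bp
  [31,41): 10 bp
  [41,53): 12 bp
  [53,65): 12 bp
  [65,72): 7 bp
  [72,85): 13 bp
  [85,93): 8 bp
  [93,129): 36 bp
  [129,136): 7 bp
  [136,151): 15 bp
  [151,158): 7 bp
  [158,169): 11 bp
  [169,174): 5 bp
  [174,183): 9 bp
  [183,186): 3 bp
  [186,197): 11 bp
  [197,202): 5 bp
  [202,208): 6 bp
  [208,215): 7 bp
  [215,226): 11 bp
  [226,239): 13 bp

[1,1,3,3,5,5,6,6,6,6,7,7,7,7,8,8,9,10,11,11,11,12,12,13,13,15,36]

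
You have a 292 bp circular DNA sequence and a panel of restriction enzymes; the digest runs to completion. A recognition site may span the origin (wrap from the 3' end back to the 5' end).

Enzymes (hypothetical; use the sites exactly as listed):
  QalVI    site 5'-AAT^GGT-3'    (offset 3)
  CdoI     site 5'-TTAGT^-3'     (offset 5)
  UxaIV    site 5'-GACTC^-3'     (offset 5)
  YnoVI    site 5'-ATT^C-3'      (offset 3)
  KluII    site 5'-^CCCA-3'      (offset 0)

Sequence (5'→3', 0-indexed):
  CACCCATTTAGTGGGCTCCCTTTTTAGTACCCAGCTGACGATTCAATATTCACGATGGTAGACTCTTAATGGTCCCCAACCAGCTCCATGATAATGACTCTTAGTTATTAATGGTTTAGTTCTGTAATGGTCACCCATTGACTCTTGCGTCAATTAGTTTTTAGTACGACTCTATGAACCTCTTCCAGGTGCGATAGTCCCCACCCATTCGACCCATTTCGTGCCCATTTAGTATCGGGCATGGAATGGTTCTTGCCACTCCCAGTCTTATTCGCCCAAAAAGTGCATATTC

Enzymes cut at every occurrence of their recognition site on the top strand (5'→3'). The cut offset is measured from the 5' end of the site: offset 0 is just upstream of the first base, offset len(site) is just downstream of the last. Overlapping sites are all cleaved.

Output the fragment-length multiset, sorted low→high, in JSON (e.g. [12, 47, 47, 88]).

Scan for sites:
  QalVI (AATGGT, off=3): starts [67, 109, 125, 244] → cuts [70, 112, 128, 247]
  CdoI (TTAGT, off=5): starts [7, 23, 100, 115, 153, 160, 228] → cuts [12, 28, 105, 120, 158, 165, 233]
  UxaIV (GACTC, off=5): starts [60, 95, 139, 167] → cuts [65, 100, 144, 172]
  YnoVI (ATTC, off=3): starts [40, 47, 206, 269, 288] → cuts [43, 50, 209, 272, 291]
  KluII (CCCA, off=0): starts [2, 29, 74, 133, 199, 203, 212, 223, 260, 274] → cuts [2, 29, 74, 133, 199, 203, 212, 223, 260, 274]

Pooled cuts: [2, 12, 28, 29, 43, 50, 65, 70, 74, 100, 105, 112, 120, 128, 133, 144, 158, 165, 172, 199, 203, 209, 212, 223, 233, 247, 260, 272, 274, 291]

Fragments:
  2→12: 10 bp
  12→28: 16 bp
  28→29: 1 bp
  29→43: 14 bp
  43→50: 7 bp
  50→65: 15 bp
  65→70: 5 bp
  70→74: 4 bp
  74→100: 26 bp
  100→105: 5 bp
  105→112: 7 bp
  112→120: 8 bp
  120→128: 8 bp
  128→133: 5 bp
  133→144: 11 bp
  144→158: 14 bp
  158→165: 7 bp
  165→172: 7 bp
  172→199: 27 bp
  199→203: 4 bp
  203→209: 6 bp
  209→212: 3 bp
  212→223: 11 bp
  223→233: 10 bp
  233→247: 14 bp
  247→260: 13 bp
  260→272: 12 bp
  272→274: 2 bp
  274→291: 17 bp
  291→2 (wrap): 292-291+2 = 3 bp

[1,2,3,3,4,4,5,5,5,6,7,7,7,7,8,8,10,10,11,11,12,13,14,14,14,15,16,17,26,27]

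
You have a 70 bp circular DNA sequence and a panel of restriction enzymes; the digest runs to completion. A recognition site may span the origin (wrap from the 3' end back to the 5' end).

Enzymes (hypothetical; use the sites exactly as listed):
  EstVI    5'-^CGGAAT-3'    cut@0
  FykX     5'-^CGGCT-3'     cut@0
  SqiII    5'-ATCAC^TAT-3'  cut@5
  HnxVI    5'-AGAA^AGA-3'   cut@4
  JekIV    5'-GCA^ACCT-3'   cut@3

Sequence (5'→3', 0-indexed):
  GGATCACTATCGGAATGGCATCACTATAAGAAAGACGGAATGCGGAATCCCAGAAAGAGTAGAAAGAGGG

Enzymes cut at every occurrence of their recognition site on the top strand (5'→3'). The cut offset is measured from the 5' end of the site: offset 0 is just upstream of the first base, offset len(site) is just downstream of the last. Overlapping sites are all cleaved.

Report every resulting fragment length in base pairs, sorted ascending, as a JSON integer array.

Scan for sites:
  EstVI CGGAAT/0: at [10, 35, 42] ⇒ [10, 35, 42]
  FykX (CGGCT, off=0): no sites
  SqiII ATCACTAT/5: at [2, 19] ⇒ [7, 24]
  HnxVI AGAAAGA/4: at [28, 51, 60] ⇒ [32, 55, 64]
  JekIV (GCAACCT, off=3): no sites

All cut coordinates (distinct, sorted): [7, 10, 24, 32, 35, 42, 55, 64]

Fragments:
  7→10: 3 bp
  10→24: 14 bp
  24→32: 8 bp
  32→35: 3 bp
  35→42: 7 bp
  42→55: 13 bp
  55→64: 9 bp
  64→7 (wrap): 70-64+7 = 13 bp

[3,3,7,8,9,13,13,14]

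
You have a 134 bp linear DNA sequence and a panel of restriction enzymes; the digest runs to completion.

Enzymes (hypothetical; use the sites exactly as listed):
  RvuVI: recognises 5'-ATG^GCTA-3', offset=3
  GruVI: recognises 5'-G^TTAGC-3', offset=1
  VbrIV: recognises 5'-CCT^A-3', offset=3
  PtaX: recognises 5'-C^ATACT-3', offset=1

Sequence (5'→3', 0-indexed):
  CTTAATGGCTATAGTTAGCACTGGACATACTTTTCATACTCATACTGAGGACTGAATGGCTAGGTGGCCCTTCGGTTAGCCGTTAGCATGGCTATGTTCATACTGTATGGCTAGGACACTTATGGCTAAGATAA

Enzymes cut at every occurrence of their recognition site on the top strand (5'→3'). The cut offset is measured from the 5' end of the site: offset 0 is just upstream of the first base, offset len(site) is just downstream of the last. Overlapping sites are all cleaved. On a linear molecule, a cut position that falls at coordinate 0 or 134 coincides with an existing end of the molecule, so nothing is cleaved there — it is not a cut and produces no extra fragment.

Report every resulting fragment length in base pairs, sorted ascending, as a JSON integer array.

[6,7,7,7,8,9,9,10,10,12,15,17,17]

Per-enzyme occurrences:
  RvuVI (ATGGCTA, off=3): starts [4, 55, 87, 106, 121] → cuts [7, 58, 90, 109, 124]
  GruVI (GTTAGC, off=1): starts [13, 74, 81] → cuts [14, 75, 82]
  VbrIV (CCTA, off=3): no sites
  PtaX (CATACT, off=1): starts [25, 34, 40, 98] → cuts [26, 35, 41, 99]

All cut coordinates (distinct, sorted): [7, 14, 26, 35, 41, 58, 75, 82, 90, 99, 109, 124]

Fragment lengths:
  [0,7): 7 bp
  [7,14): 7 bp
  [14,26): 12 bp
  [26,35): 9 bp
  [35,41): 6 bp
  [41,58): 17 bp
  [58,75): 17 bp
  [75,82): 7 bp
  [82,90): 8 bp
  [90,99): 9 bp
  [99,109): 10 bp
  [109,124): 15 bp
  [124,134): 10 bp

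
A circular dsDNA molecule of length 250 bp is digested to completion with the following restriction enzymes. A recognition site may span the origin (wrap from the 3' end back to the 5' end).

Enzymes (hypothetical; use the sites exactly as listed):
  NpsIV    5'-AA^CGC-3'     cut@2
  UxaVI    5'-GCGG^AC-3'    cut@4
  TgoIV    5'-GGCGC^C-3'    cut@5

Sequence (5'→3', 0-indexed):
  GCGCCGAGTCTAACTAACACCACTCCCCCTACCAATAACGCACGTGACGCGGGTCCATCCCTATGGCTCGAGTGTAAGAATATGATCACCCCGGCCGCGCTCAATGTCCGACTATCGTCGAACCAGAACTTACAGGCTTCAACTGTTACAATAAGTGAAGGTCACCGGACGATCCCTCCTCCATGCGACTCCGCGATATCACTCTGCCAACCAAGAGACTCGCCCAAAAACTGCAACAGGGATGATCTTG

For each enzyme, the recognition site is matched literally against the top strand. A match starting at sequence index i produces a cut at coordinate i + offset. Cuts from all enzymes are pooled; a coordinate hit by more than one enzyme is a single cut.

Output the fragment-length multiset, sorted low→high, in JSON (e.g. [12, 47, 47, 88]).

[34,216]

Per-enzyme occurrences:
  NpsIV AACGC/2: at [36] ⇒ [38]
  UxaVI (GCGGAC, off=4): no sites
  TgoIV GGCGCC/5: at [249] ⇒ [4]

All cut coordinates (distinct, sorted): [4, 38]

Fragments:
  4→38: 34 bp
  38→4 (wrap): 250-38+4 = 216 bp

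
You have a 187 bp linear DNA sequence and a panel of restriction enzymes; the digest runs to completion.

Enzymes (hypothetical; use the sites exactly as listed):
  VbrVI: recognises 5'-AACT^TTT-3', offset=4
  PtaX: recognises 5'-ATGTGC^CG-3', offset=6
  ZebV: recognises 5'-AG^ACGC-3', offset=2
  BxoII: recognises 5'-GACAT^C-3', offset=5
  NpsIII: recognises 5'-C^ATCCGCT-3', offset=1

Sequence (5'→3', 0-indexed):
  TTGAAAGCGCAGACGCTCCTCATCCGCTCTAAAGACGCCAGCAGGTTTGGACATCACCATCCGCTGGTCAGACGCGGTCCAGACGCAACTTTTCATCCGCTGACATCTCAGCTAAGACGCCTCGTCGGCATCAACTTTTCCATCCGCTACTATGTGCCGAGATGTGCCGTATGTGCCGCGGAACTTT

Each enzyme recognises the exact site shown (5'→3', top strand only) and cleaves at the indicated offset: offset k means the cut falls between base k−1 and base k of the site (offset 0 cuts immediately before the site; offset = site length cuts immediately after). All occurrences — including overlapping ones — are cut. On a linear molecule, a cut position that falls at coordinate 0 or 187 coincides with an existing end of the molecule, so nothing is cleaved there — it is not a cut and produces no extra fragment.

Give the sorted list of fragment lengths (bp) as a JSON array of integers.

Per-enzyme occurrences:
  VbrVI (AACTTTT, off=4): starts [86, 132] → cuts [90, 136]
  PtaX (ATGTGCCG, off=6): starts [151, 161, 170] → cuts [157, 167, 176]
  ZebV (AGACGC, off=2): starts [10, 32, 69, 80, 114] → cuts [12, 34, 71, 82, 116]
  BxoII (GACATC, off=5): starts [49, 101] → cuts [54, 106]
  NpsIII (CATCCGCT, off=1): starts [20, 57, 93, 140] → cuts [21, 58, 94, 141]

Pooled cuts: [12, 21, 34, 54, 58, 71, 82, 90, 94, 106, 116, 136, 141, 157, 167, 176]

Fragment lengths:
  [0,12): 12 bp
  [12,21): 9 bp
  [21,34): 13 bp
  [34,54): 20 bp
  [54,58): 4 bp
  [58,71): 13 bp
  [71,82): 11 bp
  [82,90): 8 bp
  [90,94): 4 bp
  [94,106): 12 bp
  [106,116): 10 bp
  [116,136): 20 bp
  [136,141): 5 bp
  [141,157): 16 bp
  [157,167): 10 bp
  [167,176): 9 bp
  [176,187): 11 bp

[4,4,5,8,9,9,10,10,11,11,12,12,13,13,16,20,20]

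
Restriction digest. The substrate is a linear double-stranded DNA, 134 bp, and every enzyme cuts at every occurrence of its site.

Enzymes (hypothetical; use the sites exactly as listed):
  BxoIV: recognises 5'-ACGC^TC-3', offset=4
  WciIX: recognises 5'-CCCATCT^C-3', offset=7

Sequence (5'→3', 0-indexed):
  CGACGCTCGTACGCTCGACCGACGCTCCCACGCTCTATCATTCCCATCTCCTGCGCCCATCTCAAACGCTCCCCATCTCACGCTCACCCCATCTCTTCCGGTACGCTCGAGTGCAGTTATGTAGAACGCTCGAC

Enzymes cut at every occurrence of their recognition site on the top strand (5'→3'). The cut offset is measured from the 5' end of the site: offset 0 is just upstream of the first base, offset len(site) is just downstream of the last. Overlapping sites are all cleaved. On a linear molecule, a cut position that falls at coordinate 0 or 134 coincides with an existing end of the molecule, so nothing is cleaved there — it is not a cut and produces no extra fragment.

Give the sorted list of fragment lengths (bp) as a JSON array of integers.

[5,5,6,7,8,8,9,11,11,12,13,16,23]

Scan for sites:
  BxoIV ACGCTC/4: at [2, 10, 21, 29, 65, 79, 102, 125] ⇒ [6, 14, 25, 33, 69, 83, 106, 129]
  WciIX CCCATCTC/7: at [42, 55, 71, 87] ⇒ [49, 62, 78, 94]

All cut coordinates (distinct, sorted): [6, 14, 25, 33, 49, 62, 69, 78, 83, 94, 106, 129]

Fragments:
  [0,6): 6 bp
  [6,14): 8 bp
  [14,25): 11 bp
  [25,33): 8 bp
  [33,49): 16 bp
  [49,62): 13 bp
  [62,69): 7 bp
  [69,78): 9 bp
  [78,83): 5 bp
  [83,94): 11 bp
  [94,106): 12 bp
  [106,129): 23 bp
  [129,134): 5 bp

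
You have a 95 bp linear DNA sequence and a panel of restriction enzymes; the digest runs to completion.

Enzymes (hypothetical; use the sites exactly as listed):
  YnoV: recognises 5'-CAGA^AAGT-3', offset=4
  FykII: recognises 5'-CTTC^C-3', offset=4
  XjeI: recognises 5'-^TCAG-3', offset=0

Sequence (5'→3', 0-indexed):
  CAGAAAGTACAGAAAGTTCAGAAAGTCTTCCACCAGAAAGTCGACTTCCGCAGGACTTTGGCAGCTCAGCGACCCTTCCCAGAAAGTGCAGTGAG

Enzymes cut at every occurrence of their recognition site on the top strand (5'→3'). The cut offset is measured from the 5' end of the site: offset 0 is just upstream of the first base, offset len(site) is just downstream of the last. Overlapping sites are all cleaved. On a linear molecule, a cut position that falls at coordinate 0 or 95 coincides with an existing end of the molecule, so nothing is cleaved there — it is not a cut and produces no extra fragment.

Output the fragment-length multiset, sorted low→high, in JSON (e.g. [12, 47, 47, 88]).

Site scan:
  YnoV (CAGAAAGT, off=4): starts [0, 9, 18, 33, 79] → cuts [4, 13, 22, 37, 83]
  FykII (CTTCC, off=4): starts [26, 44, 74] → cuts [30, 48, 78]
  XjeI (TCAG, off=0): starts [17, 65] → cuts [17, 65]

Pooled cuts: [4, 13, 17, 22, 30, 37, 48, 65, 78, 83]

Fragment lengths:
  [0,4): 4 bp
  [4,13): 9 bp
  [13,17): 4 bp
  [17,22): 5 bp
  [22,30): 8 bp
  [30,37): 7 bp
  [37,48): 11 bp
  [48,65): 17 bp
  [65,78): 13 bp
  [78,83): 5 bp
  [83,95): 12 bp

[4,4,5,5,7,8,9,11,12,13,17]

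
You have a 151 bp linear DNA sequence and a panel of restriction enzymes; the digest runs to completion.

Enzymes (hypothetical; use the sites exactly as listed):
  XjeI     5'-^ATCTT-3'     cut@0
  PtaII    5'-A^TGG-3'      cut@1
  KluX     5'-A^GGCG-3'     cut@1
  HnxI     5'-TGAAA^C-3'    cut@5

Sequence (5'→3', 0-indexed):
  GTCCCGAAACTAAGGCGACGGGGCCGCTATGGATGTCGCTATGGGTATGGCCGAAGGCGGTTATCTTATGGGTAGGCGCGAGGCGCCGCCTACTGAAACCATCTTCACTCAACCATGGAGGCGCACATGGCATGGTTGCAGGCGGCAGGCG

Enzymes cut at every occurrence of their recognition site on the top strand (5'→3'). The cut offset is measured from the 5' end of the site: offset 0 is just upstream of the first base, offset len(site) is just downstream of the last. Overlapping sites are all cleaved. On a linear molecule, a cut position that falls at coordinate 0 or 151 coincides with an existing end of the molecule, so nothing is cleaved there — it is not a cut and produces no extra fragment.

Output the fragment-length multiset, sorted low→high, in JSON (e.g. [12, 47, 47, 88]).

Scan for sites:
  XjeI (ATCTT, off=0): starts [62, 100] → cuts [62, 100]
  PtaII (ATGG, off=1): starts [28, 40, 46, 67, 114, 126, 131] → cuts [29, 41, 47, 68, 115, 127, 132]
  KluX (AGGCG, off=1): starts [12, 54, 73, 80, 118, 139, 146] → cuts [13, 55, 74, 81, 119, 140, 147]
  HnxI (TGAAAC, off=5): starts [93] → cuts [98]

Pooled cuts: [13, 29, 41, 47, 55, 62, 68, 74, 81, 98, 100, 115, 119, 127, 132, 140, 147]

Fragment lengths:
  [0,13): 13 bp
  [13,29): 16 bp
  [29,41): 12 bp
  [41,47): 6 bp
  [47,55): 8 bp
  [55,62): 7 bp
  [62,68): 6 bp
  [68,74): 6 bp
  [74,81): 7 bp
  [81,98): 17 bp
  [98,100): 2 bp
  [100,115): 15 bp
  [115,119): 4 bp
  [119,127): 8 bp
  [127,132): 5 bp
  [132,140): 8 bp
  [140,147): 7 bp
  [147,151): 4 bp

[2,4,4,5,6,6,6,7,7,7,8,8,8,12,13,15,16,17]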